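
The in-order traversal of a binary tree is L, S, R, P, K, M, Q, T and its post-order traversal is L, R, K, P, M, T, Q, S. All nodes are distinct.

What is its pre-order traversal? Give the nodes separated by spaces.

S L Q M P R K T

The last element of post-order is the root; it splits in-order into left and right subtrees.
Root S: left subtree has 1 node {L}, right has 6 {R, P, K, M, Q, T}.
  Root Q: left subtree has 4 nodes {R, P, K, M}, right has 1 {T}.
    Root M: left subtree has 3 nodes {R, P, K}, right has 0 { }.
      Root P: left subtree has 1 node {R}, right has 1 {K}.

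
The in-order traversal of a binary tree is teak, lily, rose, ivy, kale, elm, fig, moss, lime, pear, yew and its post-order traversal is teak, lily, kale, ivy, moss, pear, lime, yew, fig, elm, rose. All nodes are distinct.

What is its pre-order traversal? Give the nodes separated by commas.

The last element of post-order is the root; it splits in-order into left and right subtrees.
Root rose: left subtree has 2 nodes {teak, lily}, right has 8 {ivy, kale, elm, fig, moss, lime, pear, yew}.
  Root lily: left subtree has 1 node {teak}, right has 0 { }.
  Root elm: left subtree has 2 nodes {ivy, kale}, right has 5 {fig, moss, lime, pear, yew}.
    Root ivy: left subtree has 0 nodes { }, right has 1 {kale}.
    Root fig: left subtree has 0 nodes { }, right has 4 {moss, lime, pear, yew}.
      Root yew: left subtree has 3 nodes {moss, lime, pear}, right has 0 { }.
        Root lime: left subtree has 1 node {moss}, right has 1 {pear}.

rose, lily, teak, elm, ivy, kale, fig, yew, lime, moss, pear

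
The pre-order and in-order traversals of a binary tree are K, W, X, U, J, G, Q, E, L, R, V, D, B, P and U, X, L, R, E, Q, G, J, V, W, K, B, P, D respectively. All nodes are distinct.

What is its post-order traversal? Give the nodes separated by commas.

U, R, L, E, Q, G, V, J, X, W, P, B, D, K

The first element of pre-order is the root; it splits in-order into left and right subtrees.
Root K: left subtree has 10 nodes {U, X, L, R, E, Q, G, J, V, W}, right has 3 {B, P, D}.
  Root W: left subtree has 9 nodes {U, X, L, R, E, Q, G, J, V}, right has 0 { }.
    Root X: left subtree has 1 node {U}, right has 7 {L, R, E, Q, G, J, V}.
      Root J: left subtree has 5 nodes {L, R, E, Q, G}, right has 1 {V}.
        Root G: left subtree has 4 nodes {L, R, E, Q}, right has 0 { }.
          Root Q: left subtree has 3 nodes {L, R, E}, right has 0 { }.
            Root E: left subtree has 2 nodes {L, R}, right has 0 { }.
              Root L: left subtree has 0 nodes { }, right has 1 {R}.
  Root D: left subtree has 2 nodes {B, P}, right has 0 { }.
    Root B: left subtree has 0 nodes { }, right has 1 {P}.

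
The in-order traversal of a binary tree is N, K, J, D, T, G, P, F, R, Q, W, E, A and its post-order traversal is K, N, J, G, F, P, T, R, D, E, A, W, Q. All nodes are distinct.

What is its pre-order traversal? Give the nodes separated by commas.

Q, D, J, N, K, R, T, P, G, F, W, A, E

The last element of post-order is the root; it splits in-order into left and right subtrees.
Root Q: left subtree has 9 nodes {N, K, J, D, T, G, P, F, R}, right has 3 {W, E, A}.
  Root D: left subtree has 3 nodes {N, K, J}, right has 5 {T, G, P, F, R}.
    Root J: left subtree has 2 nodes {N, K}, right has 0 { }.
      Root N: left subtree has 0 nodes { }, right has 1 {K}.
    Root R: left subtree has 4 nodes {T, G, P, F}, right has 0 { }.
      Root T: left subtree has 0 nodes { }, right has 3 {G, P, F}.
        Root P: left subtree has 1 node {G}, right has 1 {F}.
  Root W: left subtree has 0 nodes { }, right has 2 {E, A}.
    Root A: left subtree has 1 node {E}, right has 0 { }.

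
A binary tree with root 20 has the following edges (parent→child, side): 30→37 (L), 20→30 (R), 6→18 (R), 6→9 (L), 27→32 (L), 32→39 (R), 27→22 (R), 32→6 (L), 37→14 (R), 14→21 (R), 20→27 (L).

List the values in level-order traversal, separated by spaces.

Level-order visits nodes level by level from the root, left to right within each level.
Level 0: 20
Level 1: 27, 30
Level 2: 32, 22, 37
Level 3: 6, 39, 14
Level 4: 9, 18, 21

20 27 30 32 22 37 6 39 14 9 18 21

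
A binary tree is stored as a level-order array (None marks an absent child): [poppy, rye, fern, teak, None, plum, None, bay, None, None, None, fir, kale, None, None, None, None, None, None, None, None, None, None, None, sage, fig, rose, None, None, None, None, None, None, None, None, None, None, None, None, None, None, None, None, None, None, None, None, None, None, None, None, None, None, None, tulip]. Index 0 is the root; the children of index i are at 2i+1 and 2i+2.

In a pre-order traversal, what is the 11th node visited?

rose

Pre-order visits the node, then its left subtree, then its right subtree.
Visit poppy.
At poppy: go left to rye.
  Visit rye.
  At rye: go left to teak.
    Visit teak.
    At teak: go left to bay.
      bay is a leaf — visit bay.
    At teak: no right child.
  At rye: no right child.
At poppy: go right to fern.
  Visit fern.
  At fern: go left to plum.
    Visit plum.
    At plum: go left to fir.
      Visit fir.
      At fir: no left child.
      At fir: go right to sage.
        sage is a leaf — visit sage.
    At plum: go right to kale.
      Visit kale.
      At kale: go left to fig.
        fig is a leaf — visit fig.
      At kale: go right to rose.
        Visit rose.
        At rose: no left child.
        At rose: go right to tulip.
          tulip is a leaf — visit tulip.
  At fern: no right child.
Full pre-order sequence: poppy, rye, teak, bay, fern, plum, fir, sage, kale, fig, rose, tulip.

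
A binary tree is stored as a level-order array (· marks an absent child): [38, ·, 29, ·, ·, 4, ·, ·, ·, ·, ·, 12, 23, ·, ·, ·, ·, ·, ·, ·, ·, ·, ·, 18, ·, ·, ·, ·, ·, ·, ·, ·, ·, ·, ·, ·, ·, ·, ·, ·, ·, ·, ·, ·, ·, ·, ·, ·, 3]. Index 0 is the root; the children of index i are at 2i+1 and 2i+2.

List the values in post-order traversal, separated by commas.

3, 18, 12, 23, 4, 29, 38

Post-order visits the left subtree, then the right subtree, then the node.
At 38: no left child.
At 38: go right to 29.
  At 29: go left to 4.
    At 4: go left to 12.
      At 12: go left to 18.
        At 18: no left child.
        At 18: go right to 3.
          3 is a leaf — visit 3.
        Visit 18.
      At 12: no right child.
      Visit 12.
    At 4: go right to 23.
      23 is a leaf — visit 23.
    Visit 4.
  At 29: no right child.
  Visit 29.
Visit 38.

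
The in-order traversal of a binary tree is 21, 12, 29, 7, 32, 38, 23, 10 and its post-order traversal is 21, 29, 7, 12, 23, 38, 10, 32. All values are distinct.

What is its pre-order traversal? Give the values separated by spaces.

The last element of post-order is the root; it splits in-order into left and right subtrees.
Root 32: left subtree has 4 nodes {21, 12, 29, 7}, right has 3 {38, 23, 10}.
  Root 12: left subtree has 1 node {21}, right has 2 {29, 7}.
    Root 7: left subtree has 1 node {29}, right has 0 { }.
  Root 10: left subtree has 2 nodes {38, 23}, right has 0 { }.
    Root 38: left subtree has 0 nodes { }, right has 1 {23}.

32 12 21 7 29 10 38 23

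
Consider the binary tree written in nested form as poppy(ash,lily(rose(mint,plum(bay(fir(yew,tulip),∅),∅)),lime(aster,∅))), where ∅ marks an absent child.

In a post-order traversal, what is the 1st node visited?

Post-order visits the left subtree, then the right subtree, then the node.
At poppy: go left to ash.
  ash is a leaf — visit ash.
At poppy: go right to lily.
  At lily: go left to rose.
    At rose: go left to mint.
      mint is a leaf — visit mint.
    At rose: go right to plum.
      At plum: go left to bay.
        At bay: go left to fir.
          At fir: go left to yew.
            yew is a leaf — visit yew.
          At fir: go right to tulip.
            tulip is a leaf — visit tulip.
          Visit fir.
        At bay: no right child.
        Visit bay.
      At plum: no right child.
      Visit plum.
    Visit rose.
  At lily: go right to lime.
    At lime: go left to aster.
      aster is a leaf — visit aster.
    At lime: no right child.
    Visit lime.
  Visit lily.
Visit poppy.
Full post-order sequence: ash, mint, yew, tulip, fir, bay, plum, rose, aster, lime, lily, poppy.

ash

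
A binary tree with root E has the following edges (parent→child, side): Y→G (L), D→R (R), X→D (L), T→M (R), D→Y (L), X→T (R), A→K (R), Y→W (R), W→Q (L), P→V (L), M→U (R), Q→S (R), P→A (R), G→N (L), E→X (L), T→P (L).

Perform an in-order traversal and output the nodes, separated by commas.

N, G, Y, Q, S, W, D, R, X, V, P, A, K, T, M, U, E

In-order visits the left subtree, then the node, then the right subtree.
At E: go left to X.
  At X: go left to D.
    At D: go left to Y.
      At Y: go left to G.
        At G: go left to N.
          N is a leaf — visit N.
        Visit G.
        At G: no right child.
      Visit Y.
      At Y: go right to W.
        At W: go left to Q.
          At Q: no left child.
          Visit Q.
          At Q: go right to S.
            S is a leaf — visit S.
        Visit W.
        At W: no right child.
    Visit D.
    At D: go right to R.
      R is a leaf — visit R.
  Visit X.
  At X: go right to T.
    At T: go left to P.
      At P: go left to V.
        V is a leaf — visit V.
      Visit P.
      At P: go right to A.
        At A: no left child.
        Visit A.
        At A: go right to K.
          K is a leaf — visit K.
    Visit T.
    At T: go right to M.
      At M: no left child.
      Visit M.
      At M: go right to U.
        U is a leaf — visit U.
Visit E.
At E: no right child.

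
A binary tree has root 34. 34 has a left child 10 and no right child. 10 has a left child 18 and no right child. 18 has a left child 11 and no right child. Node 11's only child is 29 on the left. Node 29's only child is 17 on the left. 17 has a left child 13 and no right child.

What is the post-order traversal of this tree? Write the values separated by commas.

Post-order visits the left subtree, then the right subtree, then the node.
At 34: go left to 10.
  At 10: go left to 18.
    At 18: go left to 11.
      At 11: go left to 29.
        At 29: go left to 17.
          At 17: go left to 13.
            13 is a leaf — visit 13.
          At 17: no right child.
          Visit 17.
        At 29: no right child.
        Visit 29.
      At 11: no right child.
      Visit 11.
    At 18: no right child.
    Visit 18.
  At 10: no right child.
  Visit 10.
At 34: no right child.
Visit 34.

13, 17, 29, 11, 18, 10, 34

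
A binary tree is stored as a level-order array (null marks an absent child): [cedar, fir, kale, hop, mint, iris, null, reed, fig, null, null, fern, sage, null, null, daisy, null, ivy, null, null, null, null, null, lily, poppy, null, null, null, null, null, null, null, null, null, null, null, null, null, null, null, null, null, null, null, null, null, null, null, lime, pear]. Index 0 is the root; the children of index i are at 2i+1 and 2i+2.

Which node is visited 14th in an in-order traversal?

iris

In-order visits the left subtree, then the node, then the right subtree.
At cedar: go left to fir.
  At fir: go left to hop.
    At hop: go left to reed.
      At reed: go left to daisy.
        daisy is a leaf — visit daisy.
      Visit reed.
      At reed: no right child.
    Visit hop.
    At hop: go right to fig.
      At fig: go left to ivy.
        ivy is a leaf — visit ivy.
      Visit fig.
      At fig: no right child.
  Visit fir.
  At fir: go right to mint.
    mint is a leaf — visit mint.
Visit cedar.
At cedar: go right to kale.
  At kale: go left to iris.
    At iris: go left to fern.
      At fern: go left to lily.
        At lily: no left child.
        Visit lily.
        At lily: go right to lime.
          lime is a leaf — visit lime.
      Visit fern.
      At fern: go right to poppy.
        At poppy: go left to pear.
          pear is a leaf — visit pear.
        Visit poppy.
        At poppy: no right child.
    Visit iris.
    At iris: go right to sage.
      sage is a leaf — visit sage.
  Visit kale.
  At kale: no right child.
Full in-order sequence: daisy, reed, hop, ivy, fig, fir, mint, cedar, lily, lime, fern, pear, poppy, iris, sage, kale.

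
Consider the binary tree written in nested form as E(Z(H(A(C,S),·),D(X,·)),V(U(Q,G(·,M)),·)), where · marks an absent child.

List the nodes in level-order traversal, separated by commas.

Level-order visits nodes level by level from the root, left to right within each level.
Level 0: E
Level 1: Z, V
Level 2: H, D, U
Level 3: A, X, Q, G
Level 4: C, S, M

E, Z, V, H, D, U, A, X, Q, G, C, S, M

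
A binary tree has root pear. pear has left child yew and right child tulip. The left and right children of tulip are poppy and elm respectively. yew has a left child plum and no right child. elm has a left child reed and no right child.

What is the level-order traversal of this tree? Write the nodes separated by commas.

Level-order visits nodes level by level from the root, left to right within each level.
Level 0: pear
Level 1: yew, tulip
Level 2: plum, poppy, elm
Level 3: reed

pear, yew, tulip, plum, poppy, elm, reed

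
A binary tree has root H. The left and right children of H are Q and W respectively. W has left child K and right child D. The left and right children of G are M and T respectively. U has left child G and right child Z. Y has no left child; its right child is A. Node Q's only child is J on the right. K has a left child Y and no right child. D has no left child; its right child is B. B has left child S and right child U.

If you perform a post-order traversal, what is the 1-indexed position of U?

Post-order visits the left subtree, then the right subtree, then the node.
At H: go left to Q.
  At Q: no left child.
  At Q: go right to J.
    J is a leaf — visit J.
  Visit Q.
At H: go right to W.
  At W: go left to K.
    At K: go left to Y.
      At Y: no left child.
      At Y: go right to A.
        A is a leaf — visit A.
      Visit Y.
    At K: no right child.
    Visit K.
  At W: go right to D.
    At D: no left child.
    At D: go right to B.
      At B: go left to S.
        S is a leaf — visit S.
      At B: go right to U.
        At U: go left to G.
          At G: go left to M.
            M is a leaf — visit M.
          At G: go right to T.
            T is a leaf — visit T.
          Visit G.
        At U: go right to Z.
          Z is a leaf — visit Z.
        Visit U.
      Visit B.
    Visit D.
  Visit W.
Visit H.
Full post-order sequence: J, Q, A, Y, K, S, M, T, G, Z, U, B, D, W, H.

11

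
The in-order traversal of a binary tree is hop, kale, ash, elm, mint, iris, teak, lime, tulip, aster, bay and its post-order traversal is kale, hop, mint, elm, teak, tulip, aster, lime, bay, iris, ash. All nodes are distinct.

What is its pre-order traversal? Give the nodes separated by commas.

The last element of post-order is the root; it splits in-order into left and right subtrees.
Root ash: left subtree has 2 nodes {hop, kale}, right has 8 {elm, mint, iris, teak, lime, tulip, aster, bay}.
  Root hop: left subtree has 0 nodes { }, right has 1 {kale}.
  Root iris: left subtree has 2 nodes {elm, mint}, right has 5 {teak, lime, tulip, aster, bay}.
    Root elm: left subtree has 0 nodes { }, right has 1 {mint}.
    Root bay: left subtree has 4 nodes {teak, lime, tulip, aster}, right has 0 { }.
      Root lime: left subtree has 1 node {teak}, right has 2 {tulip, aster}.
        Root aster: left subtree has 1 node {tulip}, right has 0 { }.

ash, hop, kale, iris, elm, mint, bay, lime, teak, aster, tulip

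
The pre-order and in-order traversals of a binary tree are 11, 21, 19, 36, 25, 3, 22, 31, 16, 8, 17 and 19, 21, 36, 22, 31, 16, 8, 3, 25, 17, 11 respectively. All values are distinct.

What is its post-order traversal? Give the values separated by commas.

The first element of pre-order is the root; it splits in-order into left and right subtrees.
Root 11: left subtree has 10 nodes {19, 21, 36, 22, 31, 16, 8, 3, 25, 17}, right has 0 { }.
  Root 21: left subtree has 1 node {19}, right has 8 {36, 22, 31, 16, 8, 3, 25, 17}.
    Root 36: left subtree has 0 nodes { }, right has 7 {22, 31, 16, 8, 3, 25, 17}.
      Root 25: left subtree has 5 nodes {22, 31, 16, 8, 3}, right has 1 {17}.
        Root 3: left subtree has 4 nodes {22, 31, 16, 8}, right has 0 { }.
          Root 22: left subtree has 0 nodes { }, right has 3 {31, 16, 8}.
            Root 31: left subtree has 0 nodes { }, right has 2 {16, 8}.
              Root 16: left subtree has 0 nodes { }, right has 1 {8}.

19, 8, 16, 31, 22, 3, 17, 25, 36, 21, 11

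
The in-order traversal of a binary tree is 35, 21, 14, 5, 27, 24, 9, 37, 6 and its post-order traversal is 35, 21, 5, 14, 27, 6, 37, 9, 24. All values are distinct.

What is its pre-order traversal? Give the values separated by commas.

The last element of post-order is the root; it splits in-order into left and right subtrees.
Root 24: left subtree has 5 nodes {35, 21, 14, 5, 27}, right has 3 {9, 37, 6}.
  Root 27: left subtree has 4 nodes {35, 21, 14, 5}, right has 0 { }.
    Root 14: left subtree has 2 nodes {35, 21}, right has 1 {5}.
      Root 21: left subtree has 1 node {35}, right has 0 { }.
  Root 9: left subtree has 0 nodes { }, right has 2 {37, 6}.
    Root 37: left subtree has 0 nodes { }, right has 1 {6}.

24, 27, 14, 21, 35, 5, 9, 37, 6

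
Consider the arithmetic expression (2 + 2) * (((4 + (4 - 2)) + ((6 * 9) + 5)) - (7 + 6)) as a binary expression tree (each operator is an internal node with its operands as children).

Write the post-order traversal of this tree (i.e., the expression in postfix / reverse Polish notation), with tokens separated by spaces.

2 2 + 4 4 2 - + 6 9 * 5 + + 7 6 + - *

Post-order on an expression tree gives postfix notation: for each operator, emit left operand, right operand, then the operator.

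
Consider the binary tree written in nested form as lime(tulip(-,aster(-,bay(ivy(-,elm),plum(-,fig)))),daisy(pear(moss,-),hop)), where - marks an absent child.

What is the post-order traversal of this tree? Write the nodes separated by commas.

elm, ivy, fig, plum, bay, aster, tulip, moss, pear, hop, daisy, lime

Post-order visits the left subtree, then the right subtree, then the node.
At lime: go left to tulip.
  At tulip: no left child.
  At tulip: go right to aster.
    At aster: no left child.
    At aster: go right to bay.
      At bay: go left to ivy.
        At ivy: no left child.
        At ivy: go right to elm.
          elm is a leaf — visit elm.
        Visit ivy.
      At bay: go right to plum.
        At plum: no left child.
        At plum: go right to fig.
          fig is a leaf — visit fig.
        Visit plum.
      Visit bay.
    Visit aster.
  Visit tulip.
At lime: go right to daisy.
  At daisy: go left to pear.
    At pear: go left to moss.
      moss is a leaf — visit moss.
    At pear: no right child.
    Visit pear.
  At daisy: go right to hop.
    hop is a leaf — visit hop.
  Visit daisy.
Visit lime.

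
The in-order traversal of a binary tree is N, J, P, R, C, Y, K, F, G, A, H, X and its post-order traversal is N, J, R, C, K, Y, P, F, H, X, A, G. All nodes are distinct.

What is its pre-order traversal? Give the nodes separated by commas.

The last element of post-order is the root; it splits in-order into left and right subtrees.
Root G: left subtree has 8 nodes {N, J, P, R, C, Y, K, F}, right has 3 {A, H, X}.
  Root F: left subtree has 7 nodes {N, J, P, R, C, Y, K}, right has 0 { }.
    Root P: left subtree has 2 nodes {N, J}, right has 4 {R, C, Y, K}.
      Root J: left subtree has 1 node {N}, right has 0 { }.
      Root Y: left subtree has 2 nodes {R, C}, right has 1 {K}.
        Root C: left subtree has 1 node {R}, right has 0 { }.
  Root A: left subtree has 0 nodes { }, right has 2 {H, X}.
    Root X: left subtree has 1 node {H}, right has 0 { }.

G, F, P, J, N, Y, C, R, K, A, X, H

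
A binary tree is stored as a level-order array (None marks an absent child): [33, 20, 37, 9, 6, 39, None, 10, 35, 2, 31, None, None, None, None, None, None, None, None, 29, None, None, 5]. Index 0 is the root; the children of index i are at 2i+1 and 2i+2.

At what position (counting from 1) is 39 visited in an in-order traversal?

11

In-order visits the left subtree, then the node, then the right subtree.
At 33: go left to 20.
  At 20: go left to 9.
    At 9: go left to 10.
      10 is a leaf — visit 10.
    Visit 9.
    At 9: go right to 35.
      35 is a leaf — visit 35.
  Visit 20.
  At 20: go right to 6.
    At 6: go left to 2.
      At 2: go left to 29.
        29 is a leaf — visit 29.
      Visit 2.
      At 2: no right child.
    Visit 6.
    At 6: go right to 31.
      At 31: no left child.
      Visit 31.
      At 31: go right to 5.
        5 is a leaf — visit 5.
Visit 33.
At 33: go right to 37.
  At 37: go left to 39.
    39 is a leaf — visit 39.
  Visit 37.
  At 37: no right child.
Full in-order sequence: 10, 9, 35, 20, 29, 2, 6, 31, 5, 33, 39, 37.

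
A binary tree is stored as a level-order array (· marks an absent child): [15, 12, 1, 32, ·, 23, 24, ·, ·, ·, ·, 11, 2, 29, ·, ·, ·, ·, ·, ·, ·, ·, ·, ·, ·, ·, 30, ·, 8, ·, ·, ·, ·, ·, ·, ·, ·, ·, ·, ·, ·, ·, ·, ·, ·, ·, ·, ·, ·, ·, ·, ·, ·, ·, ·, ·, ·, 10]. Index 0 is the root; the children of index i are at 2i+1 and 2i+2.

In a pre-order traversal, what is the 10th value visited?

Pre-order visits the node, then its left subtree, then its right subtree.
Visit 15.
At 15: go left to 12.
  Visit 12.
  At 12: go left to 32.
    32 is a leaf — visit 32.
  At 12: no right child.
At 15: go right to 1.
  Visit 1.
  At 1: go left to 23.
    Visit 23.
    At 23: go left to 11.
      11 is a leaf — visit 11.
    At 23: go right to 2.
      Visit 2.
      At 2: no left child.
      At 2: go right to 30.
        30 is a leaf — visit 30.
  At 1: go right to 24.
    Visit 24.
    At 24: go left to 29.
      Visit 29.
      At 29: no left child.
      At 29: go right to 8.
        Visit 8.
        At 8: go left to 10.
          10 is a leaf — visit 10.
        At 8: no right child.
    At 24: no right child.
Full pre-order sequence: 15, 12, 32, 1, 23, 11, 2, 30, 24, 29, 8, 10.

29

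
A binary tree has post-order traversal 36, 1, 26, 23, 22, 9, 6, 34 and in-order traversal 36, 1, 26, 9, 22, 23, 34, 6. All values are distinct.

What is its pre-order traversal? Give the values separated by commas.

34, 9, 26, 1, 36, 22, 23, 6

The last element of post-order is the root; it splits in-order into left and right subtrees.
Root 34: left subtree has 6 nodes {36, 1, 26, 9, 22, 23}, right has 1 {6}.
  Root 9: left subtree has 3 nodes {36, 1, 26}, right has 2 {22, 23}.
    Root 26: left subtree has 2 nodes {36, 1}, right has 0 { }.
      Root 1: left subtree has 1 node {36}, right has 0 { }.
    Root 22: left subtree has 0 nodes { }, right has 1 {23}.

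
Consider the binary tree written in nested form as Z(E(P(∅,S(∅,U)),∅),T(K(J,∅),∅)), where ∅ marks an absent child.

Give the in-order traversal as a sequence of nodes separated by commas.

P, S, U, E, Z, J, K, T

In-order visits the left subtree, then the node, then the right subtree.
At Z: go left to E.
  At E: go left to P.
    At P: no left child.
    Visit P.
    At P: go right to S.
      At S: no left child.
      Visit S.
      At S: go right to U.
        U is a leaf — visit U.
  Visit E.
  At E: no right child.
Visit Z.
At Z: go right to T.
  At T: go left to K.
    At K: go left to J.
      J is a leaf — visit J.
    Visit K.
    At K: no right child.
  Visit T.
  At T: no right child.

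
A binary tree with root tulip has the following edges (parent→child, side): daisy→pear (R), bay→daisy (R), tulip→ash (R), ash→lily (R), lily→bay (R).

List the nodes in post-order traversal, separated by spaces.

Post-order visits the left subtree, then the right subtree, then the node.
At tulip: no left child.
At tulip: go right to ash.
  At ash: no left child.
  At ash: go right to lily.
    At lily: no left child.
    At lily: go right to bay.
      At bay: no left child.
      At bay: go right to daisy.
        At daisy: no left child.
        At daisy: go right to pear.
          pear is a leaf — visit pear.
        Visit daisy.
      Visit bay.
    Visit lily.
  Visit ash.
Visit tulip.

pear daisy bay lily ash tulip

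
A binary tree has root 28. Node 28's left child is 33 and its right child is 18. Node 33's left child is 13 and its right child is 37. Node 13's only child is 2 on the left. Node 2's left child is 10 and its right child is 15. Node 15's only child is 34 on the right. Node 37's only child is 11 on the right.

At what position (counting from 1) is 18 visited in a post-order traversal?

Post-order visits the left subtree, then the right subtree, then the node.
At 28: go left to 33.
  At 33: go left to 13.
    At 13: go left to 2.
      At 2: go left to 10.
        10 is a leaf — visit 10.
      At 2: go right to 15.
        At 15: no left child.
        At 15: go right to 34.
          34 is a leaf — visit 34.
        Visit 15.
      Visit 2.
    At 13: no right child.
    Visit 13.
  At 33: go right to 37.
    At 37: no left child.
    At 37: go right to 11.
      11 is a leaf — visit 11.
    Visit 37.
  Visit 33.
At 28: go right to 18.
  18 is a leaf — visit 18.
Visit 28.
Full post-order sequence: 10, 34, 15, 2, 13, 11, 37, 33, 18, 28.

9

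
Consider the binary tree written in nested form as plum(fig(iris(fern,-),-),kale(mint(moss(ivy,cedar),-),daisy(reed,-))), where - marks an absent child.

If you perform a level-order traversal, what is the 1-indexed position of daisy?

Level-order visits nodes level by level from the root, left to right within each level.
Level 0: plum
Level 1: fig, kale
Level 2: iris, mint, daisy
Level 3: fern, moss, reed
Level 4: ivy, cedar
Full level-order sequence: plum, fig, kale, iris, mint, daisy, fern, moss, reed, ivy, cedar.

6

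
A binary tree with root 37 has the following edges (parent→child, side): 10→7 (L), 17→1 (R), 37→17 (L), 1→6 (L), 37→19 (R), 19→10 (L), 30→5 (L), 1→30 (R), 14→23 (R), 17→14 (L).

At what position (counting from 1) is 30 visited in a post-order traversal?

5

Post-order visits the left subtree, then the right subtree, then the node.
At 37: go left to 17.
  At 17: go left to 14.
    At 14: no left child.
    At 14: go right to 23.
      23 is a leaf — visit 23.
    Visit 14.
  At 17: go right to 1.
    At 1: go left to 6.
      6 is a leaf — visit 6.
    At 1: go right to 30.
      At 30: go left to 5.
        5 is a leaf — visit 5.
      At 30: no right child.
      Visit 30.
    Visit 1.
  Visit 17.
At 37: go right to 19.
  At 19: go left to 10.
    At 10: go left to 7.
      7 is a leaf — visit 7.
    At 10: no right child.
    Visit 10.
  At 19: no right child.
  Visit 19.
Visit 37.
Full post-order sequence: 23, 14, 6, 5, 30, 1, 17, 7, 10, 19, 37.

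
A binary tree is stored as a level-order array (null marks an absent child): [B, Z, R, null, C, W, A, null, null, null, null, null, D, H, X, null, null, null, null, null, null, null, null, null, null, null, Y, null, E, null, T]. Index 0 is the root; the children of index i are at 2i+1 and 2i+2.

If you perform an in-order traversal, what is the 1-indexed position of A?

In-order visits the left subtree, then the node, then the right subtree.
At B: go left to Z.
  At Z: no left child.
  Visit Z.
  At Z: go right to C.
    C is a leaf — visit C.
Visit B.
At B: go right to R.
  At R: go left to W.
    At W: no left child.
    Visit W.
    At W: go right to D.
      At D: no left child.
      Visit D.
      At D: go right to Y.
        Y is a leaf — visit Y.
  Visit R.
  At R: go right to A.
    At A: go left to H.
      At H: no left child.
      Visit H.
      At H: go right to E.
        E is a leaf — visit E.
    Visit A.
    At A: go right to X.
      At X: no left child.
      Visit X.
      At X: go right to T.
        T is a leaf — visit T.
Full in-order sequence: Z, C, B, W, D, Y, R, H, E, A, X, T.

10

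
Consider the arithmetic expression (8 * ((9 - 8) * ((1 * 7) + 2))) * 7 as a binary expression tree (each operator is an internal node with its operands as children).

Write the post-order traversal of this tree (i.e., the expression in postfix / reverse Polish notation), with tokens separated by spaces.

Post-order on an expression tree gives postfix notation: for each operator, emit left operand, right operand, then the operator.

8 9 8 - 1 7 * 2 + * * 7 *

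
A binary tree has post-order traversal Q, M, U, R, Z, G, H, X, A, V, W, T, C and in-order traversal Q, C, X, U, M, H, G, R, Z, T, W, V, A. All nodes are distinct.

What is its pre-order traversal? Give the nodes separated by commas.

C, Q, T, X, H, U, M, G, Z, R, W, V, A

The last element of post-order is the root; it splits in-order into left and right subtrees.
Root C: left subtree has 1 node {Q}, right has 11 {X, U, M, H, G, R, Z, T, W, V, A}.
  Root T: left subtree has 7 nodes {X, U, M, H, G, R, Z}, right has 3 {W, V, A}.
    Root X: left subtree has 0 nodes { }, right has 6 {U, M, H, G, R, Z}.
      Root H: left subtree has 2 nodes {U, M}, right has 3 {G, R, Z}.
        Root U: left subtree has 0 nodes { }, right has 1 {M}.
        Root G: left subtree has 0 nodes { }, right has 2 {R, Z}.
          Root Z: left subtree has 1 node {R}, right has 0 { }.
    Root W: left subtree has 0 nodes { }, right has 2 {V, A}.
      Root V: left subtree has 0 nodes { }, right has 1 {A}.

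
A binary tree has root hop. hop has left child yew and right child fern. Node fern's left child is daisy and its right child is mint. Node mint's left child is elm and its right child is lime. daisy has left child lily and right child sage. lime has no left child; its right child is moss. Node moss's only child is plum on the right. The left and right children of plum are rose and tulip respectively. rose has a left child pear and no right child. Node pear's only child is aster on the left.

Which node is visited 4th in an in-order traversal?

daisy

In-order visits the left subtree, then the node, then the right subtree.
At hop: go left to yew.
  yew is a leaf — visit yew.
Visit hop.
At hop: go right to fern.
  At fern: go left to daisy.
    At daisy: go left to lily.
      lily is a leaf — visit lily.
    Visit daisy.
    At daisy: go right to sage.
      sage is a leaf — visit sage.
  Visit fern.
  At fern: go right to mint.
    At mint: go left to elm.
      elm is a leaf — visit elm.
    Visit mint.
    At mint: go right to lime.
      At lime: no left child.
      Visit lime.
      At lime: go right to moss.
        At moss: no left child.
        Visit moss.
        At moss: go right to plum.
          At plum: go left to rose.
            At rose: go left to pear.
              At pear: go left to aster.
                aster is a leaf — visit aster.
              Visit pear.
              At pear: no right child.
            Visit rose.
            At rose: no right child.
          Visit plum.
          At plum: go right to tulip.
            tulip is a leaf — visit tulip.
Full in-order sequence: yew, hop, lily, daisy, sage, fern, elm, mint, lime, moss, aster, pear, rose, plum, tulip.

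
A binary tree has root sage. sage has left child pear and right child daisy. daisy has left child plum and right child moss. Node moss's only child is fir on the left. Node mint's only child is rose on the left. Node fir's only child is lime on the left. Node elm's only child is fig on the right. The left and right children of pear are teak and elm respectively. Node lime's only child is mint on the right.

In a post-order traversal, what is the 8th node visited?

Post-order visits the left subtree, then the right subtree, then the node.
At sage: go left to pear.
  At pear: go left to teak.
    teak is a leaf — visit teak.
  At pear: go right to elm.
    At elm: no left child.
    At elm: go right to fig.
      fig is a leaf — visit fig.
    Visit elm.
  Visit pear.
At sage: go right to daisy.
  At daisy: go left to plum.
    plum is a leaf — visit plum.
  At daisy: go right to moss.
    At moss: go left to fir.
      At fir: go left to lime.
        At lime: no left child.
        At lime: go right to mint.
          At mint: go left to rose.
            rose is a leaf — visit rose.
          At mint: no right child.
          Visit mint.
        Visit lime.
      At fir: no right child.
      Visit fir.
    At moss: no right child.
    Visit moss.
  Visit daisy.
Visit sage.
Full post-order sequence: teak, fig, elm, pear, plum, rose, mint, lime, fir, moss, daisy, sage.

lime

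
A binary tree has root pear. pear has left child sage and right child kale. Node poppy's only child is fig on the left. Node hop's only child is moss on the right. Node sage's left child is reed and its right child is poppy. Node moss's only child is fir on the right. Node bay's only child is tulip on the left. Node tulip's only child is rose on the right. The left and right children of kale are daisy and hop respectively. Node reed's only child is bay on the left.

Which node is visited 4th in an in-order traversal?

reed

In-order visits the left subtree, then the node, then the right subtree.
At pear: go left to sage.
  At sage: go left to reed.
    At reed: go left to bay.
      At bay: go left to tulip.
        At tulip: no left child.
        Visit tulip.
        At tulip: go right to rose.
          rose is a leaf — visit rose.
      Visit bay.
      At bay: no right child.
    Visit reed.
    At reed: no right child.
  Visit sage.
  At sage: go right to poppy.
    At poppy: go left to fig.
      fig is a leaf — visit fig.
    Visit poppy.
    At poppy: no right child.
Visit pear.
At pear: go right to kale.
  At kale: go left to daisy.
    daisy is a leaf — visit daisy.
  Visit kale.
  At kale: go right to hop.
    At hop: no left child.
    Visit hop.
    At hop: go right to moss.
      At moss: no left child.
      Visit moss.
      At moss: go right to fir.
        fir is a leaf — visit fir.
Full in-order sequence: tulip, rose, bay, reed, sage, fig, poppy, pear, daisy, kale, hop, moss, fir.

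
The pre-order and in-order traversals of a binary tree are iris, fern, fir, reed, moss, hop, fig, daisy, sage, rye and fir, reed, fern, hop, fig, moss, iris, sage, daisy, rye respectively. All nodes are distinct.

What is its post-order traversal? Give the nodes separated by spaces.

The first element of pre-order is the root; it splits in-order into left and right subtrees.
Root iris: left subtree has 6 nodes {fir, reed, fern, hop, fig, moss}, right has 3 {sage, daisy, rye}.
  Root fern: left subtree has 2 nodes {fir, reed}, right has 3 {hop, fig, moss}.
    Root fir: left subtree has 0 nodes { }, right has 1 {reed}.
    Root moss: left subtree has 2 nodes {hop, fig}, right has 0 { }.
      Root hop: left subtree has 0 nodes { }, right has 1 {fig}.
  Root daisy: left subtree has 1 node {sage}, right has 1 {rye}.

reed fir fig hop moss fern sage rye daisy iris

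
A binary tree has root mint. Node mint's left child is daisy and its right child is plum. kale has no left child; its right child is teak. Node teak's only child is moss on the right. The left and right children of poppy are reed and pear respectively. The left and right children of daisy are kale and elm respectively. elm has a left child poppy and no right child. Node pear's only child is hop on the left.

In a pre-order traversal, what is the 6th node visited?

Pre-order visits the node, then its left subtree, then its right subtree.
Visit mint.
At mint: go left to daisy.
  Visit daisy.
  At daisy: go left to kale.
    Visit kale.
    At kale: no left child.
    At kale: go right to teak.
      Visit teak.
      At teak: no left child.
      At teak: go right to moss.
        moss is a leaf — visit moss.
  At daisy: go right to elm.
    Visit elm.
    At elm: go left to poppy.
      Visit poppy.
      At poppy: go left to reed.
        reed is a leaf — visit reed.
      At poppy: go right to pear.
        Visit pear.
        At pear: go left to hop.
          hop is a leaf — visit hop.
        At pear: no right child.
    At elm: no right child.
At mint: go right to plum.
  plum is a leaf — visit plum.
Full pre-order sequence: mint, daisy, kale, teak, moss, elm, poppy, reed, pear, hop, plum.

elm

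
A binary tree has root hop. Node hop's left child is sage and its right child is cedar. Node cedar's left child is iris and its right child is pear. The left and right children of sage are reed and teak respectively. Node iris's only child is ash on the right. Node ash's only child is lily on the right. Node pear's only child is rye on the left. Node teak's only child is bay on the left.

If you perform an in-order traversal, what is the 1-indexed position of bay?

In-order visits the left subtree, then the node, then the right subtree.
At hop: go left to sage.
  At sage: go left to reed.
    reed is a leaf — visit reed.
  Visit sage.
  At sage: go right to teak.
    At teak: go left to bay.
      bay is a leaf — visit bay.
    Visit teak.
    At teak: no right child.
Visit hop.
At hop: go right to cedar.
  At cedar: go left to iris.
    At iris: no left child.
    Visit iris.
    At iris: go right to ash.
      At ash: no left child.
      Visit ash.
      At ash: go right to lily.
        lily is a leaf — visit lily.
  Visit cedar.
  At cedar: go right to pear.
    At pear: go left to rye.
      rye is a leaf — visit rye.
    Visit pear.
    At pear: no right child.
Full in-order sequence: reed, sage, bay, teak, hop, iris, ash, lily, cedar, rye, pear.

3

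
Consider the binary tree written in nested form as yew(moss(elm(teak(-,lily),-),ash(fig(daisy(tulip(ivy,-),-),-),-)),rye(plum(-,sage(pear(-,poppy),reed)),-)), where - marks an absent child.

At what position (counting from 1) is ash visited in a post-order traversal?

Post-order visits the left subtree, then the right subtree, then the node.
At yew: go left to moss.
  At moss: go left to elm.
    At elm: go left to teak.
      At teak: no left child.
      At teak: go right to lily.
        lily is a leaf — visit lily.
      Visit teak.
    At elm: no right child.
    Visit elm.
  At moss: go right to ash.
    At ash: go left to fig.
      At fig: go left to daisy.
        At daisy: go left to tulip.
          At tulip: go left to ivy.
            ivy is a leaf — visit ivy.
          At tulip: no right child.
          Visit tulip.
        At daisy: no right child.
        Visit daisy.
      At fig: no right child.
      Visit fig.
    At ash: no right child.
    Visit ash.
  Visit moss.
At yew: go right to rye.
  At rye: go left to plum.
    At plum: no left child.
    At plum: go right to sage.
      At sage: go left to pear.
        At pear: no left child.
        At pear: go right to poppy.
          poppy is a leaf — visit poppy.
        Visit pear.
      At sage: go right to reed.
        reed is a leaf — visit reed.
      Visit sage.
    Visit plum.
  At rye: no right child.
  Visit rye.
Visit yew.
Full post-order sequence: lily, teak, elm, ivy, tulip, daisy, fig, ash, moss, poppy, pear, reed, sage, plum, rye, yew.

8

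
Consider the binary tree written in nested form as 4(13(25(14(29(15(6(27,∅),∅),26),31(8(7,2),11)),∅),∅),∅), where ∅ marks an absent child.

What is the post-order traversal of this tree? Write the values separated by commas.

27, 6, 15, 26, 29, 7, 2, 8, 11, 31, 14, 25, 13, 4

Post-order visits the left subtree, then the right subtree, then the node.
At 4: go left to 13.
  At 13: go left to 25.
    At 25: go left to 14.
      At 14: go left to 29.
        At 29: go left to 15.
          At 15: go left to 6.
            At 6: go left to 27.
              27 is a leaf — visit 27.
            At 6: no right child.
            Visit 6.
          At 15: no right child.
          Visit 15.
        At 29: go right to 26.
          26 is a leaf — visit 26.
        Visit 29.
      At 14: go right to 31.
        At 31: go left to 8.
          At 8: go left to 7.
            7 is a leaf — visit 7.
          At 8: go right to 2.
            2 is a leaf — visit 2.
          Visit 8.
        At 31: go right to 11.
          11 is a leaf — visit 11.
        Visit 31.
      Visit 14.
    At 25: no right child.
    Visit 25.
  At 13: no right child.
  Visit 13.
At 4: no right child.
Visit 4.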